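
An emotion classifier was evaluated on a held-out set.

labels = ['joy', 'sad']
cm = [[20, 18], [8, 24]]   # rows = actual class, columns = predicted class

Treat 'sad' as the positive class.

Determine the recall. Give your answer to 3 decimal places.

Recall = TP/(TP+FN) = 24/(24+8) = 24/32 = 0.750

0.750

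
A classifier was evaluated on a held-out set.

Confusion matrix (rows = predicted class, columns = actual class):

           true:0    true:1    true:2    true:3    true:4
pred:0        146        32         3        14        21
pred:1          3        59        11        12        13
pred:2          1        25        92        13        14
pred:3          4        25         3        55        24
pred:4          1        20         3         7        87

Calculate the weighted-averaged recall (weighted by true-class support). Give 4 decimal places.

0.6381

Per-class recall (TP/(TP+FN)):
  0: TP=146, FN=3+1+4+1=9 → 146/155 = 0.94194
  1: TP=59, FN=32+25+25+20=102 → 59/161 = 0.36646
  2: TP=92, FN=3+11+3+3=20 → 92/112 = 0.82143
  3: TP=55, FN=14+12+13+7=46 → 55/101 = 0.54455
  4: TP=87, FN=21+13+14+24=72 → 87/159 = 0.54717
Weighted-recall = Σ (supportᵢ/N)·recallᵢ with N=688: (155/688)·0.94194 + (161/688)·0.36646 + (112/688)·0.82143 + (101/688)·0.54455 + (159/688)·0.54717 = 0.6381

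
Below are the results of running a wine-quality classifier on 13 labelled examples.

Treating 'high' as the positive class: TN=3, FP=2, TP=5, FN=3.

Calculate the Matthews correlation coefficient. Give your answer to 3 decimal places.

0.220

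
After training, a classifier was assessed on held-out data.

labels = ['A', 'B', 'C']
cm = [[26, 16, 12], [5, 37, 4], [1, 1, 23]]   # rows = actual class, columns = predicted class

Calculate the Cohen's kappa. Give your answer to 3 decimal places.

0.533

Observed agreement pₒ = trace/N = 86/125 = 0.6880
Expected agreement pₑ = Σ (rowᵢ·colᵢ)/N² = (54·32 + 46·54 + 25·39)/125² = 0.3320
κ = (pₒ − pₑ)/(1 − pₑ) = (0.6880 − 0.3320)/(1 − 0.3320) = 0.533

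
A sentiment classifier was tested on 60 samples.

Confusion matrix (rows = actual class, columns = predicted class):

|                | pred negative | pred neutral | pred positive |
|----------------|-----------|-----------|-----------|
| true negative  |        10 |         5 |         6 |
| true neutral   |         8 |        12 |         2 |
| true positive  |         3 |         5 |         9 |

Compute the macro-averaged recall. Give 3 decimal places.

0.517

Per-class recall (TP/(TP+FN)):
  negative: TP=10, FN=5+6=11 → 10/21 = 0.4762
  neutral: TP=12, FN=8+2=10 → 12/22 = 0.5455
  positive: TP=9, FN=3+5=8 → 9/17 = 0.5294
Macro-recall = mean = (0.4762 + 0.5455 + 0.5294) / 3 = 0.517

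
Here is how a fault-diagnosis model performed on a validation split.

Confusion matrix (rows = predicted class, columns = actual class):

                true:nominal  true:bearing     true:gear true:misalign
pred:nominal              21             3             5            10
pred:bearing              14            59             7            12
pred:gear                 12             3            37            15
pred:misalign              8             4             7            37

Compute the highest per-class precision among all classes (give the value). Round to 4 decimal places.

Per-class precision (TP/(TP+FP)):
  nominal: TP=21, FP=3+5+10=18 → 21/39 = 0.53846
  bearing: TP=59, FP=14+7+12=33 → 59/92 = 0.64130
  gear: TP=37, FP=12+3+15=30 → 37/67 = 0.55224
  misalign: TP=37, FP=8+4+7=19 → 37/56 = 0.66071
Highest is class 'misalign' with precision = 0.6607.

0.6607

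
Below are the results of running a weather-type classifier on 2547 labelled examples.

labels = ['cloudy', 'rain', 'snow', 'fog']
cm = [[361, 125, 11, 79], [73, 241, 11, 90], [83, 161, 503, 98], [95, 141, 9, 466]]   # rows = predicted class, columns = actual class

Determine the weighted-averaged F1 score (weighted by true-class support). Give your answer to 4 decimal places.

Per-class F1 score (2·TP/(2·TP+FP+FN)):
  cloudy: TP=361, FP=125+11+79=215, FN=73+83+95=251 → 722/1188 = 0.60774
  rain: TP=241, FP=73+11+90=174, FN=125+161+141=427 → 482/1083 = 0.44506
  snow: TP=503, FP=83+161+98=342, FN=11+11+9=31 → 1006/1379 = 0.72951
  fog: TP=466, FP=95+141+9=245, FN=79+90+98=267 → 932/1444 = 0.64543
Weighted-F1 score = Σ (supportᵢ/N)·F1 scoreᵢ with N=2547: (612/2547)·0.60774 + (668/2547)·0.44506 + (534/2547)·0.72951 + (733/2547)·0.64543 = 0.6015

0.6015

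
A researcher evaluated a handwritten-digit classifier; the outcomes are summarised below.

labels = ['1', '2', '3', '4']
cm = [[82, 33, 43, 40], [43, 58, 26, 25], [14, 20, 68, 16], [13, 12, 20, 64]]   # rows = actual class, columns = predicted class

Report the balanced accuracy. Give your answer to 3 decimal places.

0.490

Balanced accuracy = mean of per-class recall.
  1: recall = 82/198 = 0.4141
  2: recall = 58/152 = 0.3816
  3: recall = 68/118 = 0.5763
  4: recall = 64/109 = 0.5872
Mean = (0.4141 + 0.3816 + 0.5763 + 0.5872) / 4 = 0.490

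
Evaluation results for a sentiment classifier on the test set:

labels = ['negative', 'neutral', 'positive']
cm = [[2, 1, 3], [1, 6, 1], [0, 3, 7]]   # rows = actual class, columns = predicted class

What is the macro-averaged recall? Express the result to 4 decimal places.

0.5944

Per-class recall (TP/(TP+FN)):
  negative: TP=2, FN=1+3=4 → 2/6 = 0.33333
  neutral: TP=6, FN=1+1=2 → 6/8 = 0.75000
  positive: TP=7, FN=0+3=3 → 7/10 = 0.70000
Macro-recall = mean = (0.33333 + 0.75000 + 0.70000) / 3 = 0.5944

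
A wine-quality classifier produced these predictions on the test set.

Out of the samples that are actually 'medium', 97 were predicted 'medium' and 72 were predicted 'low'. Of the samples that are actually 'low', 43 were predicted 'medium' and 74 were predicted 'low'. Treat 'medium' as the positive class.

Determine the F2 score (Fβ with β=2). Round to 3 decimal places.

0.594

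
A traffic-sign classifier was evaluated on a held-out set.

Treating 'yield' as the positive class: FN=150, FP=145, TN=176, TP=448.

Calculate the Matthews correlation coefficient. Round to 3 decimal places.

MCC = (TP·TN − FP·FN) / √((TP+FP)(TP+FN)(TN+FP)(TN+FN))
Numerator = 448·176 − 145·150 = 57098
Denominator = √(593·598·321·326) = √37108936644 = 192636.7998
MCC = 57098 / 192636.7998 = 0.296

0.296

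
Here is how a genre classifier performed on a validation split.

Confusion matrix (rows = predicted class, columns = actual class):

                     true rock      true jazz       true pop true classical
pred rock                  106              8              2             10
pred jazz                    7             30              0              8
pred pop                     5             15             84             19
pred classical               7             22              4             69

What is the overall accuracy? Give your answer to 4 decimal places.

Accuracy = trace / total = (106+30+84+69=289) / 396 = 289/396 = 0.7298

0.7298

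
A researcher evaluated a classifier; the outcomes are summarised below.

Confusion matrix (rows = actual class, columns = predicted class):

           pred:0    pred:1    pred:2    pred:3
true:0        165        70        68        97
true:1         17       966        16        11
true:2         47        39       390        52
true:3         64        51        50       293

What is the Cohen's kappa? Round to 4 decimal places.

Observed agreement pₒ = trace/N = 1814/2396 = 0.75710
Expected agreement pₑ = Σ (rowᵢ·colᵢ)/N² = (400·293 + 1010·1126 + 528·524 + 458·453)/2396² = 0.30285
κ = (pₒ − pₑ)/(1 − pₑ) = (0.75710 − 0.30285)/(1 − 0.30285) = 0.6516

0.6516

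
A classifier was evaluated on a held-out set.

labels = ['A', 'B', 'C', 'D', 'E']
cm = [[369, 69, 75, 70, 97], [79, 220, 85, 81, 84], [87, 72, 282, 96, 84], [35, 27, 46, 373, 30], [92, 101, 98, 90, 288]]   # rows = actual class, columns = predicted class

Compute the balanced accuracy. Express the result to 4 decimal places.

0.5116

Balanced accuracy = mean of per-class recall.
  A: recall = 369/680 = 0.54265
  B: recall = 220/549 = 0.40073
  C: recall = 282/621 = 0.45411
  D: recall = 373/511 = 0.72994
  E: recall = 288/669 = 0.43049
Mean = (0.54265 + 0.40073 + 0.45411 + 0.72994 + 0.43049) / 5 = 0.5116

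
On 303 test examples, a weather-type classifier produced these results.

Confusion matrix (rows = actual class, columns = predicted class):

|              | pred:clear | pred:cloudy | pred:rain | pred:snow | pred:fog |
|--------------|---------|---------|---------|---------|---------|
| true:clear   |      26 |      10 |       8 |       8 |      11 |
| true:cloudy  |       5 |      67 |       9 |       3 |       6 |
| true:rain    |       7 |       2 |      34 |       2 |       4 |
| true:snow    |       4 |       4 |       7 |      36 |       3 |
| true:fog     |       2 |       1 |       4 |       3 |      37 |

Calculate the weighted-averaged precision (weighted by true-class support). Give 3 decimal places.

0.666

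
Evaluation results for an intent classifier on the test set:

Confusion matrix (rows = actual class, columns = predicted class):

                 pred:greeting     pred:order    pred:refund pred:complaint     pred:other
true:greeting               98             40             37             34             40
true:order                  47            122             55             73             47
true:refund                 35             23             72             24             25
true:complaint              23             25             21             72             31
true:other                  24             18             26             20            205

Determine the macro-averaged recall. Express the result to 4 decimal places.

0.4537

Per-class recall (TP/(TP+FN)):
  greeting: TP=98, FN=40+37+34+40=151 → 98/249 = 0.39357
  order: TP=122, FN=47+55+73+47=222 → 122/344 = 0.35465
  refund: TP=72, FN=35+23+24+25=107 → 72/179 = 0.40223
  complaint: TP=72, FN=23+25+21+31=100 → 72/172 = 0.41860
  other: TP=205, FN=24+18+26+20=88 → 205/293 = 0.69966
Macro-recall = mean = (0.39357 + 0.35465 + 0.40223 + 0.41860 + 0.69966) / 5 = 0.4537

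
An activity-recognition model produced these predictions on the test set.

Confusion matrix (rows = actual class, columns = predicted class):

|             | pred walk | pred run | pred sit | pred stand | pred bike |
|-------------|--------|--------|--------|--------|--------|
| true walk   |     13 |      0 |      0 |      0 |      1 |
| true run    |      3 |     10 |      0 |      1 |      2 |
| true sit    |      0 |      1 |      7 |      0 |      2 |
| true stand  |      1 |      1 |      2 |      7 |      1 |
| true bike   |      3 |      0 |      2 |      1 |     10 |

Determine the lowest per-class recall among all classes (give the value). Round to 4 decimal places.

0.5833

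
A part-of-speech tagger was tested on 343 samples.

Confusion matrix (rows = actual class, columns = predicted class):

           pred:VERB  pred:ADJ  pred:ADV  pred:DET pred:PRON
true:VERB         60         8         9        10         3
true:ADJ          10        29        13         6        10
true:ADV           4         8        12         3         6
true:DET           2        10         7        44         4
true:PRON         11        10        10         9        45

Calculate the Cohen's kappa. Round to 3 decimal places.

0.436

Observed agreement pₒ = trace/N = 190/343 = 0.5539
Expected agreement pₑ = Σ (rowᵢ·colᵢ)/N² = (90·87 + 68·65 + 33·51 + 67·72 + 85·68)/343² = 0.2086
κ = (pₒ − pₑ)/(1 − pₑ) = (0.5539 − 0.2086)/(1 − 0.2086) = 0.436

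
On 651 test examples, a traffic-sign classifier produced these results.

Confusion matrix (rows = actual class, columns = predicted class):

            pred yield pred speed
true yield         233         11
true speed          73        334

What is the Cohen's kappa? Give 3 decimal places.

Observed agreement pₒ = trace/N = 567/651 = 0.8710
Expected agreement pₑ = Σ (rowᵢ·colᵢ)/N² = (244·306 + 407·345)/651² = 0.5075
κ = (pₒ − pₑ)/(1 − pₑ) = (0.8710 − 0.5075)/(1 − 0.5075) = 0.738

0.738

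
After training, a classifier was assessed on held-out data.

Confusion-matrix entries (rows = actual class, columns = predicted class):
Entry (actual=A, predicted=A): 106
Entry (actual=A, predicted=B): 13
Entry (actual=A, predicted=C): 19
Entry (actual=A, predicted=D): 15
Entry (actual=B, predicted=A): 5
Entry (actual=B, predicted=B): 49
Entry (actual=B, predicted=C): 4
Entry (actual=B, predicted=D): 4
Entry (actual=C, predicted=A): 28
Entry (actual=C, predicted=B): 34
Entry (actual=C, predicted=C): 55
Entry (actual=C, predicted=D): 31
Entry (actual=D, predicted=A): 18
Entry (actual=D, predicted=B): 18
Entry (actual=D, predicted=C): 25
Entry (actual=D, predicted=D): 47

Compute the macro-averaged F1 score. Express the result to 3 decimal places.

0.534

Per-class F1 score (2·TP/(2·TP+FP+FN)):
  A: TP=106, FP=5+28+18=51, FN=13+19+15=47 → 212/310 = 0.6839
  B: TP=49, FP=13+34+18=65, FN=5+4+4=13 → 98/176 = 0.5568
  C: TP=55, FP=19+4+25=48, FN=28+34+31=93 → 110/251 = 0.4382
  D: TP=47, FP=15+4+31=50, FN=18+18+25=61 → 94/205 = 0.4585
Macro-F1 score = mean = (0.6839 + 0.5568 + 0.4382 + 0.4585) / 4 = 0.534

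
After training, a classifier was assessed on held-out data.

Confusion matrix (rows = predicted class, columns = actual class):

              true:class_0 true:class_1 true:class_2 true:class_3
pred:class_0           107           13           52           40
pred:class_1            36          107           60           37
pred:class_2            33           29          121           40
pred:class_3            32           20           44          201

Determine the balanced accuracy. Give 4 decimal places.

0.5541

Balanced accuracy = mean of per-class recall.
  class_0: recall = 107/208 = 0.51442
  class_1: recall = 107/169 = 0.63314
  class_2: recall = 121/277 = 0.43682
  class_3: recall = 201/318 = 0.63208
Mean = (0.51442 + 0.63314 + 0.43682 + 0.63208) / 4 = 0.5541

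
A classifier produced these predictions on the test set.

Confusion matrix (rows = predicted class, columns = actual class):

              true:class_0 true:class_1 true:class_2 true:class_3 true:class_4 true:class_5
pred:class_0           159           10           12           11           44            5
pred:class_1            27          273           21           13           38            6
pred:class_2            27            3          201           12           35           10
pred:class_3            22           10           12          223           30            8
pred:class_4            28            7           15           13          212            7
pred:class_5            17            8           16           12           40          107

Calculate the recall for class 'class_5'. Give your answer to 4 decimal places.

One-vs-rest for 'class_5': TP = diagonal; FP = other classes predicted 'class_5'; FN = 'class_5' predicted as other.
recall = TP/(TP+FN).
class_5: TP=107, FN=5+6+10+8+7=36 → 107/143 = 0.74825

0.7483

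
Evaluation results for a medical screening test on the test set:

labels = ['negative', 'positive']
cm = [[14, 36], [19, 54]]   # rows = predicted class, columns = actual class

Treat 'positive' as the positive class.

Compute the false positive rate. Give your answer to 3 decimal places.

FPR = FP/(FP+TN) = 19/(19+14) = 0.576

0.576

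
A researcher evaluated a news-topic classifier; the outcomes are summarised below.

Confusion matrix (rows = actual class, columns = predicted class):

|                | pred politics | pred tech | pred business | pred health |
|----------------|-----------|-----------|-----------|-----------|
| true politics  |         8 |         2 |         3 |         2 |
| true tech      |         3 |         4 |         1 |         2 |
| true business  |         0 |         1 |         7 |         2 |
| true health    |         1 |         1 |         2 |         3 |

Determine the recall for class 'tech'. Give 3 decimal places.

0.400

Take TP from the diagonal, FP from the rest of the 'tech' prediction marginal, FN from the rest of the 'tech' actual marginal.
recall = TP/(TP+FN).
tech: TP=4, FN=3+1+2=6 → 4/10 = 0.4000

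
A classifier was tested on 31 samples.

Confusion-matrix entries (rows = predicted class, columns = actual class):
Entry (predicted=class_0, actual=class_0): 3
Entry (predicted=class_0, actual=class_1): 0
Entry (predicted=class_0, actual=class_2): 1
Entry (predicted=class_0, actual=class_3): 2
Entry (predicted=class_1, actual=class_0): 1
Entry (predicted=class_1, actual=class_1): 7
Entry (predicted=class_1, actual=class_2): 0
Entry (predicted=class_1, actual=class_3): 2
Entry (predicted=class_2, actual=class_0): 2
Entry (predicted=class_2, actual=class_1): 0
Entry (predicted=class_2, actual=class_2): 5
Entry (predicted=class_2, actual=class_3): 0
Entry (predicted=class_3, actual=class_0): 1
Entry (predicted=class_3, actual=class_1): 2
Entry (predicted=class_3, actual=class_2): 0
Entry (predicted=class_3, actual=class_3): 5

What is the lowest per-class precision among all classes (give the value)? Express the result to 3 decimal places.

Per-class precision (TP/(TP+FP)):
  class_0: TP=3, FP=0+1+2=3 → 3/6 = 0.5000
  class_1: TP=7, FP=1+0+2=3 → 7/10 = 0.7000
  class_2: TP=5, FP=2+0+0=2 → 5/7 = 0.7143
  class_3: TP=5, FP=1+2+0=3 → 5/8 = 0.6250
Lowest is class 'class_0' with precision = 0.500.

0.500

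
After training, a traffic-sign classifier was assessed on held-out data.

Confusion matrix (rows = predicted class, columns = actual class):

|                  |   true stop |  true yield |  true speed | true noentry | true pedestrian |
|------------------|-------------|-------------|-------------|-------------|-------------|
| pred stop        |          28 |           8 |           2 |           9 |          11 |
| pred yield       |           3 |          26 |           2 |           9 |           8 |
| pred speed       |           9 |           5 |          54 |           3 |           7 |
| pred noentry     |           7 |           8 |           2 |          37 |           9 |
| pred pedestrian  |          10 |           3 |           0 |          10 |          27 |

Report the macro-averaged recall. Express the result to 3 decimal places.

Per-class recall (TP/(TP+FN)):
  stop: TP=28, FN=3+9+7+10=29 → 28/57 = 0.4912
  yield: TP=26, FN=8+5+8+3=24 → 26/50 = 0.5200
  speed: TP=54, FN=2+2+2+0=6 → 54/60 = 0.9000
  noentry: TP=37, FN=9+9+3+10=31 → 37/68 = 0.5441
  pedestrian: TP=27, FN=11+8+7+9=35 → 27/62 = 0.4355
Macro-recall = mean = (0.4912 + 0.5200 + 0.9000 + 0.5441 + 0.4355) / 5 = 0.578

0.578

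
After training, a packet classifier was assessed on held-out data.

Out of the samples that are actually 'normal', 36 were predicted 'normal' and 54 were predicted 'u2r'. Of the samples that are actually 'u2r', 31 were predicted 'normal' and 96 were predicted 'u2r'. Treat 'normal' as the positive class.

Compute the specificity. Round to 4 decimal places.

0.7559

Specificity = TN/(TN+FP) = 96/(96+31) = 0.7559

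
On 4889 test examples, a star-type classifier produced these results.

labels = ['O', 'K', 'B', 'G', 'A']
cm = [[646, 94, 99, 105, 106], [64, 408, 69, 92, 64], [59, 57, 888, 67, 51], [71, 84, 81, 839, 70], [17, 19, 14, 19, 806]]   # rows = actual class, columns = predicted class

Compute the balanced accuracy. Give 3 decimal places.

0.729

Balanced accuracy = mean of per-class recall.
  O: recall = 646/1050 = 0.6152
  K: recall = 408/697 = 0.5854
  B: recall = 888/1122 = 0.7914
  G: recall = 839/1145 = 0.7328
  A: recall = 806/875 = 0.9211
Mean = (0.6152 + 0.5854 + 0.7914 + 0.7328 + 0.9211) / 5 = 0.729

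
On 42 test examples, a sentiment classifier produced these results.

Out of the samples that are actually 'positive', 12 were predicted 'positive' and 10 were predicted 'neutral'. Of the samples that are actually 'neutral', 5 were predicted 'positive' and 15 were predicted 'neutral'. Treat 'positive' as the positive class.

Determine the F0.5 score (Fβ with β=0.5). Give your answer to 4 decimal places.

Fβ = (1+β²)·TP / ((1+β²)·TP + β²·FN + FP), with β²=1/4
= 1.25·12 / (1.25·12 + 0.25·10 + 5) = 0.6667

0.6667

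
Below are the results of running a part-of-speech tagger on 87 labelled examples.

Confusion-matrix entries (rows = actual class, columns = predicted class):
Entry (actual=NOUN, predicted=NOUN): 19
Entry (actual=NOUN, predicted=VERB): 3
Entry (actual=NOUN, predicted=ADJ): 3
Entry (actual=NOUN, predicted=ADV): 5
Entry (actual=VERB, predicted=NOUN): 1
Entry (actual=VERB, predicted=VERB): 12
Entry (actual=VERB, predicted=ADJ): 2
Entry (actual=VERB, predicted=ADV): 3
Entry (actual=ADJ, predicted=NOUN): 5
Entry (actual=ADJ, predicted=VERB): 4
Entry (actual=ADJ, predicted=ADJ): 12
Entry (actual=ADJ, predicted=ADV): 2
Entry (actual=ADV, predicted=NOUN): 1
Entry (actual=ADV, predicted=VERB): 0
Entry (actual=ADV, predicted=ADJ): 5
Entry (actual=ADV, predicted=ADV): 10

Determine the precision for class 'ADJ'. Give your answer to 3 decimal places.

Treat 'ADJ' as positive and all other classes as negative.
precision = TP/(TP+FP).
ADJ: TP=12, FP=3+2+5=10 → 12/22 = 0.5455

0.545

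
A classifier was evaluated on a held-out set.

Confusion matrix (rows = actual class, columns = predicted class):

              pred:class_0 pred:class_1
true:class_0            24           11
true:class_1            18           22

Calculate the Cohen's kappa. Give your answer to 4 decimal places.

0.2328

Observed agreement pₒ = trace/N = 46/75 = 0.61333
Expected agreement pₑ = Σ (rowᵢ·colᵢ)/N² = (35·42 + 40·33)/75² = 0.49600
κ = (pₒ − pₑ)/(1 − pₑ) = (0.61333 − 0.49600)/(1 − 0.49600) = 0.2328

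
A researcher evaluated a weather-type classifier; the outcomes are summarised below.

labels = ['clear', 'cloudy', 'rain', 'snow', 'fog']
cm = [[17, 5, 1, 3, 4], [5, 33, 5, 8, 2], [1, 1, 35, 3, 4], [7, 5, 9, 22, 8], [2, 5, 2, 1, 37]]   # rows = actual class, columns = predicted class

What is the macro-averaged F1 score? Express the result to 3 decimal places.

Per-class F1 score (2·TP/(2·TP+FP+FN)):
  clear: TP=17, FP=5+1+7+2=15, FN=5+1+3+4=13 → 34/62 = 0.5484
  cloudy: TP=33, FP=5+1+5+5=16, FN=5+5+8+2=20 → 66/102 = 0.6471
  rain: TP=35, FP=1+5+9+2=17, FN=1+1+3+4=9 → 70/96 = 0.7292
  snow: TP=22, FP=3+8+3+1=15, FN=7+5+9+8=29 → 44/88 = 0.5000
  fog: TP=37, FP=4+2+4+8=18, FN=2+5+2+1=10 → 74/102 = 0.7255
Macro-F1 score = mean = (0.5484 + 0.6471 + 0.7292 + 0.5000 + 0.7255) / 5 = 0.630

0.630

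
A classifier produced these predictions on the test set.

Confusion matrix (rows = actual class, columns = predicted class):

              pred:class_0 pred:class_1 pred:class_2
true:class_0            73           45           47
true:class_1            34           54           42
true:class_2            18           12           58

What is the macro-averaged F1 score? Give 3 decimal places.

0.482

Per-class F1 score (2·TP/(2·TP+FP+FN)):
  class_0: TP=73, FP=34+18=52, FN=45+47=92 → 146/290 = 0.5034
  class_1: TP=54, FP=45+12=57, FN=34+42=76 → 108/241 = 0.4481
  class_2: TP=58, FP=47+42=89, FN=18+12=30 → 116/235 = 0.4936
Macro-F1 score = mean = (0.5034 + 0.4481 + 0.4936) / 3 = 0.482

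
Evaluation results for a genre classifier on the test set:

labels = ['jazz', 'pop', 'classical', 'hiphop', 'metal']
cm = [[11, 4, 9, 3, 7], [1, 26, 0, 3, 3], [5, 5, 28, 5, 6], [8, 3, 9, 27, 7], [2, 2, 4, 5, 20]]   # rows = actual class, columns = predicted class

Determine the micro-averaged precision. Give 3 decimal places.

0.552

Micro-averaging pools counts across classes: ΣTP=112, ΣFP=91, ΣFN=91.
Micro-precision = TP/(TP+FP) on pooled counts = 0.552 (equals overall accuracy in single-label multiclass).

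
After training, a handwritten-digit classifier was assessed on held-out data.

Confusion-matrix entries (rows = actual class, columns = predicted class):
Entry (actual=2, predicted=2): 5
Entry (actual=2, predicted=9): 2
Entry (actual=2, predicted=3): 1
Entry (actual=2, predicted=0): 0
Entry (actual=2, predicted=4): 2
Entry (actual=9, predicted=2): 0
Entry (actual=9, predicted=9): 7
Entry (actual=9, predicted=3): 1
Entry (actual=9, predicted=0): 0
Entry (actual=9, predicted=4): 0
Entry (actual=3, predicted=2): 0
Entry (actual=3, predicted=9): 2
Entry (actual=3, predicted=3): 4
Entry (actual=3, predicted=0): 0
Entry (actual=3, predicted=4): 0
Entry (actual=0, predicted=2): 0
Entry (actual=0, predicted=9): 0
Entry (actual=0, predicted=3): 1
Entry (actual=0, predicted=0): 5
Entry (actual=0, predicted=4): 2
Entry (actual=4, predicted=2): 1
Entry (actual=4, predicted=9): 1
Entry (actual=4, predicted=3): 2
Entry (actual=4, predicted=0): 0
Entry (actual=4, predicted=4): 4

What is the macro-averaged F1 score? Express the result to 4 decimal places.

0.6255

Per-class F1 score (2·TP/(2·TP+FP+FN)):
  2: TP=5, FP=0+0+0+1=1, FN=2+1+0+2=5 → 10/16 = 0.62500
  9: TP=7, FP=2+2+0+1=5, FN=0+1+0+0=1 → 14/20 = 0.70000
  3: TP=4, FP=1+1+1+2=5, FN=0+2+0+0=2 → 8/15 = 0.53333
  0: TP=5, FP=0+0+0+0=0, FN=0+0+1+2=3 → 10/13 = 0.76923
  4: TP=4, FP=2+0+0+2=4, FN=1+1+2+0=4 → 8/16 = 0.50000
Macro-F1 score = mean = (0.62500 + 0.70000 + 0.53333 + 0.76923 + 0.50000) / 5 = 0.6255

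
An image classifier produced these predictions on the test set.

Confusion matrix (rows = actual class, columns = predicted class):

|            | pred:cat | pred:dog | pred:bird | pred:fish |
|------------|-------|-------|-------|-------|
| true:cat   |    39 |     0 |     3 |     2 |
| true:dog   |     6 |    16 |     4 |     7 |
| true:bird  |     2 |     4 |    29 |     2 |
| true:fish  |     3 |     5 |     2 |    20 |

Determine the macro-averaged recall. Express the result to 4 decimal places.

0.7054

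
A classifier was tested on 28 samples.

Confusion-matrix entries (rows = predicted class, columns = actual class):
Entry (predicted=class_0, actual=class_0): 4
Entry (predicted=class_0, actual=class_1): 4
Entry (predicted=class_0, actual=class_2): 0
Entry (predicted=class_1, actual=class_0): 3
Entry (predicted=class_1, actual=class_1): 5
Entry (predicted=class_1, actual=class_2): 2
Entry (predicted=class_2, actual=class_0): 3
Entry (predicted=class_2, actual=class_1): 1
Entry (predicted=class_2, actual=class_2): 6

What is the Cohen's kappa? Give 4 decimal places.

0.3053

Observed agreement pₒ = trace/N = 15/28 = 0.53571
Expected agreement pₑ = Σ (rowᵢ·colᵢ)/N² = (10·8 + 10·10 + 8·10)/28² = 0.33163
κ = (pₒ − pₑ)/(1 − pₑ) = (0.53571 − 0.33163)/(1 − 0.33163) = 0.3053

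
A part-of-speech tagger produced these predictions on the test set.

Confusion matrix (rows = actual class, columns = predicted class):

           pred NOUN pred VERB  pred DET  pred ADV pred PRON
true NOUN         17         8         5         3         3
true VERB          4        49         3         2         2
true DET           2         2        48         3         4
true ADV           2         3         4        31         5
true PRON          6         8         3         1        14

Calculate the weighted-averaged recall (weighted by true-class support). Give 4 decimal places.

Per-class recall (TP/(TP+FN)):
  NOUN: TP=17, FN=8+5+3+3=19 → 17/36 = 0.47222
  VERB: TP=49, FN=4+3+2+2=11 → 49/60 = 0.81667
  DET: TP=48, FN=2+2+3+4=11 → 48/59 = 0.81356
  ADV: TP=31, FN=2+3+4+5=14 → 31/45 = 0.68889
  PRON: TP=14, FN=6+8+3+1=18 → 14/32 = 0.43750
Weighted-recall = Σ (supportᵢ/N)·recallᵢ with N=232: (36/232)·0.47222 + (60/232)·0.81667 + (59/232)·0.81356 + (45/232)·0.68889 + (32/232)·0.43750 = 0.6853

0.6853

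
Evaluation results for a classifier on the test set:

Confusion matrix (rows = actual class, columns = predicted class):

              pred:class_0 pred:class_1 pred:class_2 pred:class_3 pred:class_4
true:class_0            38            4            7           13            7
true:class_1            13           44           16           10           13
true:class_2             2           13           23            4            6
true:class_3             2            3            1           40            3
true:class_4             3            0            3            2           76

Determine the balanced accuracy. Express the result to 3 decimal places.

0.642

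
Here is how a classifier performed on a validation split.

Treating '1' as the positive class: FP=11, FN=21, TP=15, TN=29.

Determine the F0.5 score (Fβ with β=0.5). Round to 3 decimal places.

0.536

Fβ = (1+β²)·TP / ((1+β²)·TP + β²·FN + FP), with β²=1/4
= 1.25·15 / (1.25·15 + 0.25·21 + 11) = 0.536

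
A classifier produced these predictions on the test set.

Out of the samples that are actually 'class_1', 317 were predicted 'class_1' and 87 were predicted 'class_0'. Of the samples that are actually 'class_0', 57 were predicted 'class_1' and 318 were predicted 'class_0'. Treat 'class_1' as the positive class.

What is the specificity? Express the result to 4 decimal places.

0.8480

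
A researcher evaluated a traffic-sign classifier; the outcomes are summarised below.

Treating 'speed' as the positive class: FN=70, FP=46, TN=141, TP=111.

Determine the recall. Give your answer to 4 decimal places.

0.6133

Recall = TP/(TP+FN) = 111/(111+70) = 111/181 = 0.6133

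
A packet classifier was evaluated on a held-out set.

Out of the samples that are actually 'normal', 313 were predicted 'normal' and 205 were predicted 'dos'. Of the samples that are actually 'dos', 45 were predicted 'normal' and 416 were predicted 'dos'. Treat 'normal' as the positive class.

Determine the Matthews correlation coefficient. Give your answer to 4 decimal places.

MCC = (TP·TN − FP·FN) / √((TP+FP)(TP+FN)(TN+FP)(TN+FN))
Numerator = 313·416 − 45·205 = 120983
Denominator = √(358·518·461·621) = √53089093764 = 230410.7067
MCC = 120983 / 230410.7067 = 0.5251

0.5251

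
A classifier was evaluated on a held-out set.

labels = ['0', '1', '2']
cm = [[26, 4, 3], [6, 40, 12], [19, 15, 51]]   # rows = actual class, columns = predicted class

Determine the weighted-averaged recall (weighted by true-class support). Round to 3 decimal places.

Per-class recall (TP/(TP+FN)):
  0: TP=26, FN=4+3=7 → 26/33 = 0.7879
  1: TP=40, FN=6+12=18 → 40/58 = 0.6897
  2: TP=51, FN=19+15=34 → 51/85 = 0.6000
Weighted-recall = Σ (supportᵢ/N)·recallᵢ with N=176: (33/176)·0.7879 + (58/176)·0.6897 + (85/176)·0.6000 = 0.665

0.665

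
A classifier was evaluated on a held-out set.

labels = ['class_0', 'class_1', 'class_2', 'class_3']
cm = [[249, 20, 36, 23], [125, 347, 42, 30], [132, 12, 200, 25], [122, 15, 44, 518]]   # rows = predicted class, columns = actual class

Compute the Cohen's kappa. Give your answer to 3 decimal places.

0.567

Observed agreement pₒ = trace/N = 1314/1940 = 0.6773
Expected agreement pₑ = Σ (rowᵢ·colᵢ)/N² = (628·328 + 394·544 + 322·369 + 596·699)/1940² = 0.2539
κ = (pₒ − pₑ)/(1 − pₑ) = (0.6773 − 0.2539)/(1 − 0.2539) = 0.567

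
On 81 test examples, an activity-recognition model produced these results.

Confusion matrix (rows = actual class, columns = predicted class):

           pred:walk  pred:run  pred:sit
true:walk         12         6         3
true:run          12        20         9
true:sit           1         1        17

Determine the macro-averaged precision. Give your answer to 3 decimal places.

0.602

Per-class precision (TP/(TP+FP)):
  walk: TP=12, FP=12+1=13 → 12/25 = 0.4800
  run: TP=20, FP=6+1=7 → 20/27 = 0.7407
  sit: TP=17, FP=3+9=12 → 17/29 = 0.5862
Macro-precision = mean = (0.4800 + 0.7407 + 0.5862) / 3 = 0.602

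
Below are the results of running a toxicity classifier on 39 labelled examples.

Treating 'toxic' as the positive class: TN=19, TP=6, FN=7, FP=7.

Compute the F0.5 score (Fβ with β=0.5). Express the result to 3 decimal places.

0.462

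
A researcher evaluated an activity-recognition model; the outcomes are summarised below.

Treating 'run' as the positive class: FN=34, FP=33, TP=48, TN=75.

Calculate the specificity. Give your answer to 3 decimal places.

Specificity = TN/(TN+FP) = 75/(75+33) = 0.694

0.694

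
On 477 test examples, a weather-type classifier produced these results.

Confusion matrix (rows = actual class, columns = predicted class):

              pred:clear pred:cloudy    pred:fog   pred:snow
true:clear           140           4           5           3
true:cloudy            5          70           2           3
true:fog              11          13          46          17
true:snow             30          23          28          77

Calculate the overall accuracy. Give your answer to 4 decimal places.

0.6981

Accuracy = trace / total = (140+70+46+77=333) / 477 = 333/477 = 0.6981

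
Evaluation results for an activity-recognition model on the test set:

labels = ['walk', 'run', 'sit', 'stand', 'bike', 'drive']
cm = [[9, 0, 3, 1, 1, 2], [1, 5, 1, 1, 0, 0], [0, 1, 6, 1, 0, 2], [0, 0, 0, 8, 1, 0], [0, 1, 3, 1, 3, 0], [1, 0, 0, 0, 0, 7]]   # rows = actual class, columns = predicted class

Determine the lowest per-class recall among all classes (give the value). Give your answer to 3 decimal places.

Per-class recall (TP/(TP+FN)):
  walk: TP=9, FN=0+3+1+1+2=7 → 9/16 = 0.5625
  run: TP=5, FN=1+1+1+0+0=3 → 5/8 = 0.6250
  sit: TP=6, FN=0+1+1+0+2=4 → 6/10 = 0.6000
  stand: TP=8, FN=0+0+0+1+0=1 → 8/9 = 0.8889
  bike: TP=3, FN=0+1+3+1+0=5 → 3/8 = 0.3750
  drive: TP=7, FN=1+0+0+0+0=1 → 7/8 = 0.8750
Lowest is class 'bike' with recall = 0.375.

0.375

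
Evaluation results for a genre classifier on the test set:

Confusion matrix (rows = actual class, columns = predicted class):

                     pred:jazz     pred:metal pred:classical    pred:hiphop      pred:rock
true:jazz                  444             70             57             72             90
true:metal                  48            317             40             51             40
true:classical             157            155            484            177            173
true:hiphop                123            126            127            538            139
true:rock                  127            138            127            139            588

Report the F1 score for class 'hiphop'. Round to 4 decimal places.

Take TP from the diagonal, FP from the rest of the 'hiphop' prediction marginal, FN from the rest of the 'hiphop' actual marginal.
F1 score = 2·TP/(2·TP+FP+FN).
hiphop: TP=538, FP=72+51+177+139=439, FN=123+126+127+139=515 → 1076/2030 = 0.53005

0.5300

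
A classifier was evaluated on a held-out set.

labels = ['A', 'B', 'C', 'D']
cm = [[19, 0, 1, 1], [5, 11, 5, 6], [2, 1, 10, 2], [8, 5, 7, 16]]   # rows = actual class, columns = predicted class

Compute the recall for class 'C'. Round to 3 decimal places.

One-vs-rest for 'C': TP = diagonal; FP = other classes predicted 'C'; FN = 'C' predicted as other.
recall = TP/(TP+FN).
C: TP=10, FN=2+1+2=5 → 10/15 = 0.6667

0.667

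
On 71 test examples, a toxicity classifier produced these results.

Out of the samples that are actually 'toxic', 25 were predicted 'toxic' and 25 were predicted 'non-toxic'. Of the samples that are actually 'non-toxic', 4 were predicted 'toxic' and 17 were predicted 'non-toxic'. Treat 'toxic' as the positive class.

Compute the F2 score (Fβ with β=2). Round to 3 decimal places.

0.546

Fβ = (1+β²)·TP / ((1+β²)·TP + β²·FN + FP), with β²=4
= 5·25 / (5·25 + 4·25 + 4) = 0.546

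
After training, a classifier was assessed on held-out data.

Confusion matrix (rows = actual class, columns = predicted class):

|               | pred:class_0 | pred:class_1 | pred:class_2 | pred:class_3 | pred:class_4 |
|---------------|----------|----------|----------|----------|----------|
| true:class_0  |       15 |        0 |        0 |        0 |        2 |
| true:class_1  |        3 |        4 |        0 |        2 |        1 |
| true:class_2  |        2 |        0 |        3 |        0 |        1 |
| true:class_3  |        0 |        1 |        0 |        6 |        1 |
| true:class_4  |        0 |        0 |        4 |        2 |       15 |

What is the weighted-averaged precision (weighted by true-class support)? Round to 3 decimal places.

0.708

Per-class precision (TP/(TP+FP)):
  class_0: TP=15, FP=3+2+0+0=5 → 15/20 = 0.7500
  class_1: TP=4, FP=0+0+1+0=1 → 4/5 = 0.8000
  class_2: TP=3, FP=0+0+0+4=4 → 3/7 = 0.4286
  class_3: TP=6, FP=0+2+0+2=4 → 6/10 = 0.6000
  class_4: TP=15, FP=2+1+1+1=5 → 15/20 = 0.7500
Weighted-precision = Σ (supportᵢ/N)·precisionᵢ with N=62: (17/62)·0.7500 + (10/62)·0.8000 + (6/62)·0.4286 + (8/62)·0.6000 + (21/62)·0.7500 = 0.708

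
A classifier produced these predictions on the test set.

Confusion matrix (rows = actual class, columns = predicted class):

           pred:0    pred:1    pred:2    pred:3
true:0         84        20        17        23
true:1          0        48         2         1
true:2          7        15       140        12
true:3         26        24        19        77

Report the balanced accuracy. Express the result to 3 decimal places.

0.714

Balanced accuracy = mean of per-class recall.
  0: recall = 84/144 = 0.5833
  1: recall = 48/51 = 0.9412
  2: recall = 140/174 = 0.8046
  3: recall = 77/146 = 0.5274
Mean = (0.5833 + 0.9412 + 0.8046 + 0.5274) / 4 = 0.714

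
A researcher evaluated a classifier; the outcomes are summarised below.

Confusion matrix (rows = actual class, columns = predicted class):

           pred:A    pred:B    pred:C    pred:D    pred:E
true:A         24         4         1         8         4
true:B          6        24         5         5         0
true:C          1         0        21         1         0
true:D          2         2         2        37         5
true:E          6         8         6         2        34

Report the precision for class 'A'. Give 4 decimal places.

Take TP from the diagonal, FP from the rest of the 'A' prediction marginal, FN from the rest of the 'A' actual marginal.
precision = TP/(TP+FP).
A: TP=24, FP=6+1+2+6=15 → 24/39 = 0.61538

0.6154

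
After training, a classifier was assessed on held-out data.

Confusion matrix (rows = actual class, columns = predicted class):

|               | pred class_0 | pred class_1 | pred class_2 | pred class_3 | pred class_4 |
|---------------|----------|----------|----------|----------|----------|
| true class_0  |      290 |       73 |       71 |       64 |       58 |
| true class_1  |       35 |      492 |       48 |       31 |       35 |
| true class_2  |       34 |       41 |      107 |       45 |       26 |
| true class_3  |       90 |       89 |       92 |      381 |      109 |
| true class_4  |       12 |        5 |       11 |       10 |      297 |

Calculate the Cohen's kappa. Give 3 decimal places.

Observed agreement pₒ = trace/N = 1567/2546 = 0.6155
Expected agreement pₑ = Σ (rowᵢ·colᵢ)/N² = (556·461 + 641·700 + 253·329 + 761·531 + 335·525)/2546² = 0.2111
κ = (pₒ − pₑ)/(1 − pₑ) = (0.6155 − 0.2111)/(1 − 0.2111) = 0.513

0.513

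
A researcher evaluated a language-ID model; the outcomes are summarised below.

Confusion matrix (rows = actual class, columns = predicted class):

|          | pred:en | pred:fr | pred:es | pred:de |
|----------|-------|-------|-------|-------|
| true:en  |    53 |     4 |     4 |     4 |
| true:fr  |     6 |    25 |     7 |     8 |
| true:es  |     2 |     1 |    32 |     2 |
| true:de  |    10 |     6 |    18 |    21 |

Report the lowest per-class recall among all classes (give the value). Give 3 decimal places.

0.382

Per-class recall (TP/(TP+FN)):
  en: TP=53, FN=4+4+4=12 → 53/65 = 0.8154
  fr: TP=25, FN=6+7+8=21 → 25/46 = 0.5435
  es: TP=32, FN=2+1+2=5 → 32/37 = 0.8649
  de: TP=21, FN=10+6+18=34 → 21/55 = 0.3818
Lowest is class 'de' with recall = 0.382.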